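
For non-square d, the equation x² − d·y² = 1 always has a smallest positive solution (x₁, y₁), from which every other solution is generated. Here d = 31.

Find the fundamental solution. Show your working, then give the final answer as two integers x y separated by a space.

1520 273

√31 = [5; 1,1,3,5,3,1,1,10, …], period ℓ=8 (even) → k=7
k=0  a_k=5  p_k/q_k = 5/1
k=1  a_k=1  p_k/q_k = 6/1
…
k=5  a_k=3  p_k/q_k = 657/118
k=6  a_k=1  p_k/q_k = 863/155
k=7  a_k=1  p_k/q_k = 1520/273
→ (1520, 273).  Check: 1520²=2310400, 31·273²=2310399, difference 1.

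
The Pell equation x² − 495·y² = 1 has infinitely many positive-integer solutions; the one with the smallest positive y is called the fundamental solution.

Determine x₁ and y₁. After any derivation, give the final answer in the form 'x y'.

[22; 4,44] for √495; ℓ=2 ⇒ convergent index 1
i=0: a=22 ⇒ p=22, q=1
i=1: a=4 ⇒ p=89, q=4
→ (89, 4).  Check: 89²=7921, 495·4²=7920, difference 1.

89 4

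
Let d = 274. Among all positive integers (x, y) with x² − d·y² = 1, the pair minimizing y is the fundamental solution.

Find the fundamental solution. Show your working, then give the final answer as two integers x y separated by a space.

3959299 239190

√274 → a₀=16, period (1,1,4,4,1,1,32); ℓ=7 odd so k=13
k=0  a_k=16  p_k/q_k = 16/1
…
k=2  a_k=1  p_k/q_k = 33/2
k=3  a_k=4  p_k/q_k = 149/9
…
k=5  a_k=1  p_k/q_k = 778/47
k=6  a_k=1  p_k/q_k = 1407/85
k=7  a_k=32  p_k/q_k = 45802/2767
k=8  a_k=1  p_k/q_k = 47209/2852
…
k=10  a_k=4  p_k/q_k = 419253/25328
…
k=12  a_k=1  p_k/q_k = 2189276/132259
k=13  a_k=1  p_k/q_k = 3959299/239190
fundamental: x₁=3959299, y₁=239190  (since 15676048571401 − 274·57211856100 = 1)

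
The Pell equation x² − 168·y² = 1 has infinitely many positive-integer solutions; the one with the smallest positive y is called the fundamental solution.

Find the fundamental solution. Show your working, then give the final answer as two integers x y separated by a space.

√168 → a₀=12, period (1,24); ℓ=2 even so k=1
step 0: (12, 1)  from 12·(1,0) + (0,1)
step 1: (13, 1)  from 1·(12,1) + (1,0)
(x₁, y₁) = (13, 1);  13² − 168·1² = 1 ✓

13 1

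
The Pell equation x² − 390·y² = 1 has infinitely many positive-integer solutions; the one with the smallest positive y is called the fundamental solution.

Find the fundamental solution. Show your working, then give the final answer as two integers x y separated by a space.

79 4

d=390: √d = [19; 1,2,1,38] (ℓ=4, even), read p_3/q_3
i=0: a=19 ⇒ p=19, q=1
…
i=2: a=2 ⇒ p=59, q=3
i=3: a=1 ⇒ p=79, q=4
fundamental: x₁=79, y₁=4  (since 6241 − 390·16 = 1)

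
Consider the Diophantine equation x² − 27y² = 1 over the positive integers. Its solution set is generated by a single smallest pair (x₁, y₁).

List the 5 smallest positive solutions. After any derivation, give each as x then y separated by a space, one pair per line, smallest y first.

26 5
1351 260
70226 13515
3650401 702520
189750626 36517525

√27 → a₀=5, period (5,10); ℓ=2 even so k=1
step 0: (5, 1)  from 5·(1,0) + (0,1)
step 1: (26, 5)  from 5·(5,1) + (1,0)
→ (26, 5).  Check: 26²=676, 27·5²=675, difference 1.
(26+5√27)^2 = 1351 + 260√27
(26+5√27)^3 = 70226 + 13515√27
(26+5√27)^4 = 3650401 + 702520√27
(26+5√27)^5 = 189750626 + 36517525√27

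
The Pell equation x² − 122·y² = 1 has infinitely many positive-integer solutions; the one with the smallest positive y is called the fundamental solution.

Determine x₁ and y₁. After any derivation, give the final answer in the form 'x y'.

243 22

√122 = [11; 22, …], period ℓ=1 (odd) → k=1
i=0: a=11 ⇒ p=11, q=1
i=1: a=22 ⇒ p=243, q=22
(x₁, y₁) = (243, 22);  243² − 122·22² = 1 ✓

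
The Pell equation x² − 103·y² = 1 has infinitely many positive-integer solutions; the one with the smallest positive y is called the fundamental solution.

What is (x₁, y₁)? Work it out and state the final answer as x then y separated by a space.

[10; 6,1,2,1,1,9,1,1,2,1,6,20] for √103; ℓ=12 ⇒ convergent index 11
a_0=10:  p_0=10·1+0=10,  q_0=10·0+1=1
…
a_2=1:  p_2=1·61+10=71,  q_2=1·6+1=7
a_3=2:  p_3=2·71+61=203,  q_3=2·7+6=20
a_4=1:  p_4=1·203+71=274,  q_4=1·20+7=27
…
a_6=9:  p_6=9·477+274=4567,  q_6=9·47+27=450
…
a_10=1:  p_10=1·24266+9611=33877,  q_10=1·2391+947=3338
a_11=6:  p_11=6·33877+24266=227528,  q_11=6·3338+2391=22419
→ (227528, 22419).  Check: 227528²=51768990784, 103·22419²=51768990783, difference 1.

227528 22419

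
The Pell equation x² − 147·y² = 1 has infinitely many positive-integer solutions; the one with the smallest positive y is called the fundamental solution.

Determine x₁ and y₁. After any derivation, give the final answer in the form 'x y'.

97 8

√147 → a₀=12, period (8,24); ℓ=2 even so k=1
k=0  a_k=12  p_k/q_k = 12/1
k=1  a_k=8  p_k/q_k = 97/8
→ (97, 8).  Check: 97²=9409, 147·8²=9408, difference 1.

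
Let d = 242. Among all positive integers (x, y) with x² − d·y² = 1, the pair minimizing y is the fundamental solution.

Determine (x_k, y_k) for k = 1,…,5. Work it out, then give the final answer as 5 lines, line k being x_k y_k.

[15; 1,1,3,1,14,1,3,1,1,30] for √242; ℓ=10 ⇒ convergent index 9
i=0: a=15 ⇒ p=15, q=1
i=1: a=1 ⇒ p=16, q=1
i=2: a=1 ⇒ p=31, q=2
i=3: a=3 ⇒ p=109, q=7
i=4: a=1 ⇒ p=140, q=9
…
i=7: a=3 ⇒ p=8696, q=559
i=8: a=1 ⇒ p=10905, q=701
i=9: a=1 ⇒ p=19601, q=1260
→ (19601, 1260).  Check: 19601²=384199201, 242·1260²=384199200, difference 1.
k=2:  x_2 = 19601·19601+242·1260·1260 = 768398401,  y_2 = 19601·1260+1260·19601 = 49394520
k=3:  x_3 = 19601·768398401+242·1260·49394520 = 30122754096401,  y_3 = 19601·49394520+1260·768398401 = 1936363971780
k=4:  x_4 = 19601·30122754096401+242·1260·1936363971780 = 1180872205318713601,  y_4 = 19601·1936363971780+1260·30122754096401 = 75909340372325040
k=5:  x_5 = 19601·1180872205318713601+242·1260·75909340372325040 = 46292552162781456490001,  y_5 = 19601·75909340372325040+1260·1180872205318713601 = 2975797959339522246300

19601 1260
768398401 49394520
30122754096401 1936363971780
1180872205318713601 75909340372325040
46292552162781456490001 2975797959339522246300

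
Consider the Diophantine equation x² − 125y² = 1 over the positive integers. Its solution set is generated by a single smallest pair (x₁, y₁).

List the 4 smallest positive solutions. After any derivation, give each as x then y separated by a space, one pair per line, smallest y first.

√125 = [11; 5,1,1,5,22, …], period ℓ=5 (odd) → k=9
i=0: a=11 ⇒ p=11, q=1
i=1: a=5 ⇒ p=56, q=5
…
i=3: a=1 ⇒ p=123, q=11
i=4: a=5 ⇒ p=682, q=61
i=5: a=22 ⇒ p=15127, q=1353
i=6: a=5 ⇒ p=76317, q=6826
i=7: a=1 ⇒ p=91444, q=8179
i=8: a=1 ⇒ p=167761, q=15005
i=9: a=5 ⇒ p=930249, q=83204
(x₁, y₁) = (930249, 83204);  930249² − 125·83204² = 1 ✓
(930249+83204√125)^2 = 1730726404001 + 154800875592√125
(930249+83204√125)^3 = 3220013013190122249 + 288006719437081612√125
(930249+83204√125)^4 = 5990827771012465337616001 + 535835925499096664087184√125

930249 83204
1730726404001 154800875592
3220013013190122249 288006719437081612
5990827771012465337616001 535835925499096664087184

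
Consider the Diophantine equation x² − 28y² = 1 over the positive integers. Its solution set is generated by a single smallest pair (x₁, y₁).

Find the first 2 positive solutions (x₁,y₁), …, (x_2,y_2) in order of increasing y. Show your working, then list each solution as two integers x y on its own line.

d=28: √d = [5; 3,2,3,10] (ℓ=4, even), read p_3/q_3
a_0=5:  p_0=5·1+0=5,  q_0=5·0+1=1
a_1=3:  p_1=3·5+1=16,  q_1=3·1+0=3
a_2=2:  p_2=2·16+5=37,  q_2=2·3+1=7
a_3=3:  p_3=3·37+16=127,  q_3=3·7+3=24
fundamental: x₁=127, y₁=24  (since 16129 − 28·576 = 1)
k=2:  x_2 = 127·127+28·24·24 = 32257,  y_2 = 127·24+24·127 = 6096

127 24
32257 6096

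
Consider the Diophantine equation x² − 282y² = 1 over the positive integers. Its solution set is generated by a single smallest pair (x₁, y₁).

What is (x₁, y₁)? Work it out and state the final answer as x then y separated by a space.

d=282: √d = [16; 1,3,1,4,1,3,1,32] (ℓ=8, even), read p_7/q_7
i=0: a=16 ⇒ p=16, q=1
i=1: a=1 ⇒ p=17, q=1
…
i=3: a=1 ⇒ p=84, q=5
i=4: a=4 ⇒ p=403, q=24
…
i=6: a=3 ⇒ p=1864, q=111
i=7: a=1 ⇒ p=2351, q=140
(x₁, y₁) = (2351, 140);  2351² − 282·140² = 1 ✓

2351 140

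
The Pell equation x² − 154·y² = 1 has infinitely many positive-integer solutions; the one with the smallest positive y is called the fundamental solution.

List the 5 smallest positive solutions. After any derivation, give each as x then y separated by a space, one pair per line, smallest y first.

d=154: √d = [12; 2,2,3,1,2,1,3,2,2,24] (ℓ=10, even), read p_9/q_9
step 0: (12, 1)  from 12·(1,0) + (0,1)
step 1: (25, 2)  from 2·(12,1) + (1,0)
…
step 3: (211, 17)  from 3·(62,5) + (25,2)
…
step 5: (757, 61)  from 2·(273,22) + (211,17)
step 6: (1030, 83)  from 1·(757,61) + (273,22)
step 7: (3847, 310)  from 3·(1030,83) + (757,61)
step 8: (8724, 703)  from 2·(3847,310) + (1030,83)
step 9: (21295, 1716)  from 2·(8724,703) + (3847,310)
→ (21295, 1716).  Check: 21295²=453477025, 154·1716²=453477024, difference 1.
n=2: (21295,1716)∘(21295,1716) = (21295·21295+154·1716·1716, 21295·1716+1716·21295) = (906954049,73084440)
n=3: (906954049,73084440)∘(21295,1716) = (21295·906954049+154·1716·73084440, 21295·73084440+1716·906954049) = (38627172925615,3112666297884)
n=4: (38627172925615,3112666297884)∘(21295,1716) = (21295·38627172925615+154·1716·3112666297884, 21295·3112666297884+1716·38627172925615) = (1645131293994988801,132568457553795120)
n=5: (1645131293994988801,132568457553795120)∘(21295,1716) = (21295·1645131293994988801+154·1716·132568457553795120, 21295·132568457553795120+1716·1645131293994988801) = (70066141772619400108975,5646090604103467862916)

21295 1716
906954049 73084440
38627172925615 3112666297884
1645131293994988801 132568457553795120
70066141772619400108975 5646090604103467862916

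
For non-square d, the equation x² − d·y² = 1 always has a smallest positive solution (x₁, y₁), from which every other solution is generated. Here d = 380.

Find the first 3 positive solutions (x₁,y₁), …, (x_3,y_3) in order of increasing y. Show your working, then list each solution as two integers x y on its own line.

39 2
3041 156
237159 12166

√380 = [19; 2,38, …], period ℓ=2 (even) → k=1
k=0  a_k=19  p_k/q_k = 19/1
k=1  a_k=2  p_k/q_k = 39/2
(x₁, y₁) = (39, 2);  39² − 380·2² = 1 ✓
(39+2√380)^2 = 3041 + 156√380
(39+2√380)^3 = 237159 + 12166√380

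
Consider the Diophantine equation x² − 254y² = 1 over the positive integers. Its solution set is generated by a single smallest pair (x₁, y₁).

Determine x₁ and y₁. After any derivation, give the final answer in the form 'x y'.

√254 → a₀=15, period (1,14,1,30); ℓ=4 even so k=3
a_0=15:  p_0=15·1+0=15,  q_0=15·0+1=1
…
a_2=14:  p_2=14·16+15=239,  q_2=14·1+1=15
a_3=1:  p_3=1·239+16=255,  q_3=1·15+1=16
fundamental: x₁=255, y₁=16  (since 65025 − 254·256 = 1)

255 16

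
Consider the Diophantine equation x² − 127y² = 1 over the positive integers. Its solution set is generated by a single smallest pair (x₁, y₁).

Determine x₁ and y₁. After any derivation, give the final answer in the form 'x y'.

√127 → a₀=11, period (3,1,2,2,7,11,7,2,2,1,3,22); ℓ=12 even so k=11
step 0: (11, 1)  from 11·(1,0) + (0,1)
…
step 8: (367620, 32621)  from 2·(171701,15236) + (24218,2149)
…
step 10: (1274561, 113099)  from 1·(906941,80478) + (367620,32621)
step 11: (4730624, 419775)  from 3·(1274561,113099) + (906941,80478)
→ (4730624, 419775).  Check: 4730624²=22378803429376, 127·419775²=22378803429375, difference 1.

4730624 419775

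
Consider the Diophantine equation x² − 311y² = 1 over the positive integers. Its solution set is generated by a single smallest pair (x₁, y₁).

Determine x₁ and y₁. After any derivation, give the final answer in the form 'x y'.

16883880 957397

√311 = [17; 1,1,1,2,1,…,1,1,34, …], period ℓ=16 (even) → k=15
step 0: (17, 1)  from 17·(1,0) + (0,1)
step 1: (18, 1)  from 1·(17,1) + (1,0)
step 2: (35, 2)  from 1·(18,1) + (17,1)
step 3: (53, 3)  from 1·(35,2) + (18,1)
…
step 7: (4109, 233)  from 3·(1305,74) + (194,11)
step 8: (71158, 4035)  from 17·(4109,233) + (1305,74)
step 9: (217583, 12338)  from 3·(71158,4035) + (4109,233)
step 10: (1376656, 78063)  from 6·(217583,12338) + (71158,4035)
step 11: (1594239, 90401)  from 1·(1376656,78063) + (217583,12338)
…
step 14: (10724507, 608131)  from 1·(6159373,349266) + (4565134,258865)
step 15: (16883880, 957397)  from 1·(10724507,608131) + (6159373,349266)
fundamental: x₁=16883880, y₁=957397  (since 285065403854400 − 311·916609015609 = 1)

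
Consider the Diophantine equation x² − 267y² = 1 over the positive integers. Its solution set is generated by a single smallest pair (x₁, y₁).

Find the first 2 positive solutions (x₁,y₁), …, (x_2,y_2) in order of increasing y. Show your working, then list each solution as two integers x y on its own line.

2402 147
11539207 706188

[16; 2,1,15,1,2,32] for √267; ℓ=6 ⇒ convergent index 5
i=0: a=16 ⇒ p=16, q=1
…
i=2: a=1 ⇒ p=49, q=3
i=3: a=15 ⇒ p=768, q=47
i=4: a=1 ⇒ p=817, q=50
i=5: a=2 ⇒ p=2402, q=147
(x₁, y₁) = (2402, 147);  2402² − 267·147² = 1 ✓
(x_2, y_2) = (2402·2402 + 267·147·147, 2402·147 + 147·2402) = (11539207, 706188)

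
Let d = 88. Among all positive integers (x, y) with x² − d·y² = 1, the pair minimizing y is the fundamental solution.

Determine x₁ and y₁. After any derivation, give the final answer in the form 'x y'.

197 21

√88 → a₀=9, period (2,1,1,1,2,18); ℓ=6 even so k=5
a_0=9:  p_0=9·1+0=9,  q_0=9·0+1=1
a_1=2:  p_1=2·9+1=19,  q_1=2·1+0=2
a_2=1:  p_2=1·19+9=28,  q_2=1·2+1=3
a_3=1:  p_3=1·28+19=47,  q_3=1·3+2=5
a_4=1:  p_4=1·47+28=75,  q_4=1·5+3=8
a_5=2:  p_5=2·75+47=197,  q_5=2·8+5=21
→ (197, 21).  Check: 197²=38809, 88·21²=38808, difference 1.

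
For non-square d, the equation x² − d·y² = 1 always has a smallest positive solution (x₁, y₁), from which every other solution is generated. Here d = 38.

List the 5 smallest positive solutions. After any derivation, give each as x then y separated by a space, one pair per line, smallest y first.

37 6
2737 444
202501 32850
14982337 2430456
1108490437 179820894

d=38: √d = [6; 6,12] (ℓ=2, even), read p_1/q_1
step 0: (6, 1)  from 6·(1,0) + (0,1)
step 1: (37, 6)  from 6·(6,1) + (1,0)
→ (37, 6).  Check: 37²=1369, 38·6²=1368, difference 1.
k=2:  x_2 = 37·37+38·6·6 = 2737,  y_2 = 37·6+6·37 = 444
k=3:  x_3 = 37·2737+38·6·444 = 202501,  y_3 = 37·444+6·2737 = 32850
k=4:  x_4 = 37·202501+38·6·32850 = 14982337,  y_4 = 37·32850+6·202501 = 2430456
k=5:  x_5 = 37·14982337+38·6·2430456 = 1108490437,  y_5 = 37·2430456+6·14982337 = 179820894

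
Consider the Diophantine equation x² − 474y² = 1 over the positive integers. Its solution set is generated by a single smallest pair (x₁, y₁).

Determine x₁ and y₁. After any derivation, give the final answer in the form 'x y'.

[21; 1,3,2,1,1,…,3,1,42] for √474; ℓ=14 ⇒ convergent index 13
step 0: (21, 1)  from 21·(1,0) + (0,1)
…
step 2: (87, 4)  from 3·(22,1) + (21,1)
…
step 4: (283, 13)  from 1·(196,9) + (87,4)
step 5: (479, 22)  from 1·(283,13) + (196,9)
step 6: (762, 35)  from 1·(479,22) + (283,13)
step 7: (5051, 232)  from 6·(762,35) + (479,22)
step 8: (5813, 267)  from 1·(5051,232) + (762,35)
…
step 11: (44218, 2031)  from 2·(16677,766) + (10864,499)
step 12: (149331, 6859)  from 3·(44218,2031) + (16677,766)
step 13: (193549, 8890)  from 1·(149331,6859) + (44218,2031)
(x₁, y₁) = (193549, 8890);  193549² − 474·8890² = 1 ✓

193549 8890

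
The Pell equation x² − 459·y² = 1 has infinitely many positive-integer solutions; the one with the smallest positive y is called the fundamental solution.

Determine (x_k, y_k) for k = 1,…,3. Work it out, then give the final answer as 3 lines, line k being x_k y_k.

√459 = [21; 2,2,1,4,21,4,1,2,2,42, …], period ℓ=10 (even) → k=9
k=0  a_k=21  p_k/q_k = 21/1
k=1  a_k=2  p_k/q_k = 43/2
k=2  a_k=2  p_k/q_k = 107/5
k=3  a_k=1  p_k/q_k = 150/7
k=4  a_k=4  p_k/q_k = 707/33
k=5  a_k=21  p_k/q_k = 14997/700
…
k=7  a_k=1  p_k/q_k = 75692/3533
k=8  a_k=2  p_k/q_k = 212079/9899
k=9  a_k=2  p_k/q_k = 499850/23331
(x₁, y₁) = (499850, 23331);  499850² − 459·23331² = 1 ✓
n=2: (499850,23331)∘(499850,23331) = (499850·499850+459·23331·23331, 499850·23331+23331·499850) = (499700044999,23324000700)
n=3: (499700044999,23324000700)∘(499850,23331) = (499850·499700044999+459·23331·23324000700, 499850·23324000700+23331·499700044999) = (499550134985000450,23317003499766669)

499850 23331
499700044999 23324000700
499550134985000450 23317003499766669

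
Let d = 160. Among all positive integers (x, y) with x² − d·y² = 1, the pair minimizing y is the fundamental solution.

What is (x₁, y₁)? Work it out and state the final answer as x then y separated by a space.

√160 = [12; 1,1,1,5,1,1,1,24, …], period ℓ=8 (even) → k=7
a_0=12:  p_0=12·1+0=12,  q_0=12·0+1=1
…
a_2=1:  p_2=1·13+12=25,  q_2=1·1+1=2
a_3=1:  p_3=1·25+13=38,  q_3=1·2+1=3
a_4=5:  p_4=5·38+25=215,  q_4=5·3+2=17
…
a_6=1:  p_6=1·253+215=468,  q_6=1·20+17=37
a_7=1:  p_7=1·468+253=721,  q_7=1·37+20=57
fundamental: x₁=721, y₁=57  (since 519841 − 160·3249 = 1)

721 57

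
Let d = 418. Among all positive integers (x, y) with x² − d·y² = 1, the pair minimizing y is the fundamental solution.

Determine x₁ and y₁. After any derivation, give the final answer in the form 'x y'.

33857 1656

d=418: √d = [20; 2,4,20,4,2,40] (ℓ=6, even), read p_5/q_5
step 0: (20, 1)  from 20·(1,0) + (0,1)
step 1: (41, 2)  from 2·(20,1) + (1,0)
step 2: (184, 9)  from 4·(41,2) + (20,1)
…
step 4: (15068, 737)  from 4·(3721,182) + (184,9)
step 5: (33857, 1656)  from 2·(15068,737) + (3721,182)
→ (33857, 1656).  Check: 33857²=1146296449, 418·1656²=1146296448, difference 1.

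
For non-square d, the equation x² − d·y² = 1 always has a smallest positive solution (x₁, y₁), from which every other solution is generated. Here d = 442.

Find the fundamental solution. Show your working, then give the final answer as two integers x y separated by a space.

883 42

√442 → a₀=21, period (42); ℓ=1 odd so k=1
a_0=21:  p_0=21·1+0=21,  q_0=21·0+1=1
a_1=42:  p_1=42·21+1=883,  q_1=42·1+0=42
fundamental: x₁=883, y₁=42  (since 779689 − 442·1764 = 1)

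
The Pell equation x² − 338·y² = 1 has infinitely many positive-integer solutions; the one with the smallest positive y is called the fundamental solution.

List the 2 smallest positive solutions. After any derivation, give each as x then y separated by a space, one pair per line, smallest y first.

114243 6214
26102926097 1419812004

√338 = [18; 2,1,1,2,36, …], period ℓ=5 (odd) → k=9
i=0: a=18 ⇒ p=18, q=1
i=1: a=2 ⇒ p=37, q=2
i=2: a=1 ⇒ p=55, q=3
i=3: a=1 ⇒ p=92, q=5
i=4: a=2 ⇒ p=239, q=13
i=5: a=36 ⇒ p=8696, q=473
…
i=8: a=1 ⇒ p=43958, q=2391
i=9: a=2 ⇒ p=114243, q=6214
→ (114243, 6214).  Check: 114243²=13051463049, 338·6214²=13051463048, difference 1.
(114243+6214√338)^2 = 26102926097 + 1419812004√338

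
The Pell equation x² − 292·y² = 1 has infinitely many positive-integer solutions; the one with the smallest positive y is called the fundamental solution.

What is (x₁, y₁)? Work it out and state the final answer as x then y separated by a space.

2281249 133500

√292 → a₀=17, period (11,2,1,3,8,3,1,2,11,34); ℓ=10 even so k=9
i=0: a=17 ⇒ p=17, q=1
i=1: a=11 ⇒ p=188, q=11
i=2: a=2 ⇒ p=393, q=23
i=3: a=1 ⇒ p=581, q=34
i=4: a=3 ⇒ p=2136, q=125
i=5: a=8 ⇒ p=17669, q=1034
…
i=8: a=2 ⇒ p=200767, q=11749
i=9: a=11 ⇒ p=2281249, q=133500
(x₁, y₁) = (2281249, 133500);  2281249² − 292·133500² = 1 ✓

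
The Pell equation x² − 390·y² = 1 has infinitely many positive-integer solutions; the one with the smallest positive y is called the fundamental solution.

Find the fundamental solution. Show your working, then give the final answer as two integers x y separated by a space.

d=390: √d = [19; 1,2,1,38] (ℓ=4, even), read p_3/q_3
k=0  a_k=19  p_k/q_k = 19/1
k=1  a_k=1  p_k/q_k = 20/1
k=2  a_k=2  p_k/q_k = 59/3
k=3  a_k=1  p_k/q_k = 79/4
fundamental: x₁=79, y₁=4  (since 6241 − 390·16 = 1)

79 4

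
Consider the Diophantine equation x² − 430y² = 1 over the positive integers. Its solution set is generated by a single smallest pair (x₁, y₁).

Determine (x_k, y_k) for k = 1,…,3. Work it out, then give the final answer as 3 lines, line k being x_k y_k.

2862251 138030
16384961574001 790153011060
93795745300289010251 4523232492118854090

d=430: √d = [20; 1,2,1,3,1,…,2,1,40] (ℓ=14, even), read p_13/q_13
a_0=20:  p_0=20·1+0=20,  q_0=20·0+1=1
…
a_3=1:  p_3=1·62+21=83,  q_3=1·3+1=4
a_4=3:  p_4=3·83+62=311,  q_4=3·4+3=15
…
a_9=1:  p_9=1·133439+21794=155233,  q_9=1·6435+1051=7486
…
a_11=1:  p_11=1·599138+155233=754371,  q_11=1·28893+7486=36379
a_12=2:  p_12=2·754371+599138=2107880,  q_12=2·36379+28893=101651
a_13=1:  p_13=1·2107880+754371=2862251,  q_13=1·101651+36379=138030
→ (2862251, 138030).  Check: 2862251²=8192480787001, 430·138030²=8192480787000, difference 1.
(x_2, y_2) = (2862251·2862251 + 430·138030·138030, 2862251·138030 + 138030·2862251) = (16384961574001, 790153011060)
(x_3, y_3) = (2862251·16384961574001 + 430·138030·790153011060, 2862251·790153011060 + 138030·16384961574001) = (93795745300289010251, 4523232492118854090)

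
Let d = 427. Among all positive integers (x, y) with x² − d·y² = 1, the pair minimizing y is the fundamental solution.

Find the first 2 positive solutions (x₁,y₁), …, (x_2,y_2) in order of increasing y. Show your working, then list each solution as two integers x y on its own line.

√427 → a₀=20, period (1,1,1,40); ℓ=4 even so k=3
k=0  a_k=20  p_k/q_k = 20/1
k=1  a_k=1  p_k/q_k = 21/1
k=2  a_k=1  p_k/q_k = 41/2
k=3  a_k=1  p_k/q_k = 62/3
→ (62, 3).  Check: 62²=3844, 427·3²=3843, difference 1.
n=2: (62,3)∘(62,3) = (62·62+427·3·3, 62·3+3·62) = (7687,372)

62 3
7687 372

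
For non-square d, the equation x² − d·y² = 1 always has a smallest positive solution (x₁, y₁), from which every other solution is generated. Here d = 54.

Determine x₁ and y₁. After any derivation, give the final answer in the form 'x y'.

[7; 2,1,6,1,2,14] for √54; ℓ=6 ⇒ convergent index 5
step 0: (7, 1)  from 7·(1,0) + (0,1)
…
step 2: (22, 3)  from 1·(15,2) + (7,1)
step 3: (147, 20)  from 6·(22,3) + (15,2)
step 4: (169, 23)  from 1·(147,20) + (22,3)
step 5: (485, 66)  from 2·(169,23) + (147,20)
→ (485, 66).  Check: 485²=235225, 54·66²=235224, difference 1.

485 66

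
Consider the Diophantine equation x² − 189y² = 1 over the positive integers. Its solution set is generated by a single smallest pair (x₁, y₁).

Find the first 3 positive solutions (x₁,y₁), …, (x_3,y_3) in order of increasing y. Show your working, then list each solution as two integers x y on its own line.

55 4
6049 440
665335 48396

[13; 1,2,1,26] for √189; ℓ=4 ⇒ convergent index 3
a_0=13:  p_0=13·1+0=13,  q_0=13·0+1=1
a_1=1:  p_1=1·13+1=14,  q_1=1·1+0=1
a_2=2:  p_2=2·14+13=41,  q_2=2·1+1=3
a_3=1:  p_3=1·41+14=55,  q_3=1·3+1=4
fundamental: x₁=55, y₁=4  (since 3025 − 189·16 = 1)
(55+4√189)^2 = 6049 + 440√189
(55+4√189)^3 = 665335 + 48396√189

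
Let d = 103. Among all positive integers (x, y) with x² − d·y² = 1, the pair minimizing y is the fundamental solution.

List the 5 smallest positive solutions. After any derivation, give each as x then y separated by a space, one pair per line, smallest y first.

227528 22419
103537981567 10201900464
47115579739725224 4642436017523565
21440227253936863550977 2112568364380001494176
9756504053220377800313664488 961336909616663523916230291

[10; 6,1,2,1,1,9,1,1,2,1,6,20] for √103; ℓ=12 ⇒ convergent index 11
i=0: a=10 ⇒ p=10, q=1
i=1: a=6 ⇒ p=61, q=6
…
i=3: a=2 ⇒ p=203, q=20
…
i=5: a=1 ⇒ p=477, q=47
i=6: a=9 ⇒ p=4567, q=450
i=7: a=1 ⇒ p=5044, q=497
i=8: a=1 ⇒ p=9611, q=947
i=9: a=2 ⇒ p=24266, q=2391
i=10: a=1 ⇒ p=33877, q=3338
i=11: a=6 ⇒ p=227528, q=22419
fundamental: x₁=227528, y₁=22419  (since 51768990784 − 103·502611561 = 1)
k=2:  x_2 = 227528·227528+103·22419·22419 = 103537981567,  y_2 = 227528·22419+22419·227528 = 10201900464
k=3:  x_3 = 227528·103537981567+103·22419·10201900464 = 47115579739725224,  y_3 = 227528·10201900464+22419·103537981567 = 4642436017523565
k=4:  x_4 = 227528·47115579739725224+103·22419·4642436017523565 = 21440227253936863550977,  y_4 = 227528·4642436017523565+22419·47115579739725224 = 2112568364380001494176
k=5:  x_5 = 227528·21440227253936863550977+103·22419·2112568364380001494176 = 9756504053220377800313664488,  y_5 = 227528·2112568364380001494176+22419·21440227253936863550977 = 961336909616663523916230291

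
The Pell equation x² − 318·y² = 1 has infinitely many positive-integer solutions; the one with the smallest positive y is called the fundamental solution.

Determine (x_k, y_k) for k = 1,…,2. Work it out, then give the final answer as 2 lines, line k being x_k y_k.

107 6
22897 1284

√318 = [17; 1,4,1,34, …], period ℓ=4 (even) → k=3
a_0=17:  p_0=17·1+0=17,  q_0=17·0+1=1
a_1=1:  p_1=1·17+1=18,  q_1=1·1+0=1
a_2=4:  p_2=4·18+17=89,  q_2=4·1+1=5
a_3=1:  p_3=1·89+18=107,  q_3=1·5+1=6
(x₁, y₁) = (107, 6);  107² − 318·6² = 1 ✓
(x_2, y_2) = (107·107 + 318·6·6, 107·6 + 6·107) = (22897, 1284)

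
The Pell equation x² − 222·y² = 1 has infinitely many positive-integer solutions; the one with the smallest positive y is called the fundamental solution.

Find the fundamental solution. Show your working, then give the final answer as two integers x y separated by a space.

149 10

d=222: √d = [14; 1,8,1,28] (ℓ=4, even), read p_3/q_3
a_0=14:  p_0=14·1+0=14,  q_0=14·0+1=1
…
a_2=8:  p_2=8·15+14=134,  q_2=8·1+1=9
a_3=1:  p_3=1·134+15=149,  q_3=1·9+1=10
fundamental: x₁=149, y₁=10  (since 22201 − 222·100 = 1)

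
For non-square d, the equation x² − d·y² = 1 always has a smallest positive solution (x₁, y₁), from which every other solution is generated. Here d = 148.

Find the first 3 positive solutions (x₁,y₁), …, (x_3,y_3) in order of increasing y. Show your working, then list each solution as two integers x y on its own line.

√148 → a₀=12, period (6,24); ℓ=2 even so k=1
i=0: a=12 ⇒ p=12, q=1
i=1: a=6 ⇒ p=73, q=6
→ (73, 6).  Check: 73²=5329, 148·6²=5328, difference 1.
(x_2, y_2) = (73·73 + 148·6·6, 73·6 + 6·73) = (10657, 876)
(x_3, y_3) = (73·10657 + 148·6·876, 73·876 + 6·10657) = (1555849, 127890)

73 6
10657 876
1555849 127890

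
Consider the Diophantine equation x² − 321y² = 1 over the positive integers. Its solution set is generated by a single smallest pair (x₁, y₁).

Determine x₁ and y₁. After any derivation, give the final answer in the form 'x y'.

215 12

[17; 1,10,1,34] for √321; ℓ=4 ⇒ convergent index 3
k=0  a_k=17  p_k/q_k = 17/1
k=1  a_k=1  p_k/q_k = 18/1
k=2  a_k=10  p_k/q_k = 197/11
k=3  a_k=1  p_k/q_k = 215/12
fundamental: x₁=215, y₁=12  (since 46225 − 321·144 = 1)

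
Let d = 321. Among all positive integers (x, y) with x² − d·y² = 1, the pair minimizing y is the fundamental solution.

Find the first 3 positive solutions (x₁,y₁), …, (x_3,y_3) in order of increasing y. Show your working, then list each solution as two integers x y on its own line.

215 12
92449 5160
39752855 2218788

√321 → a₀=17, period (1,10,1,34); ℓ=4 even so k=3
i=0: a=17 ⇒ p=17, q=1
…
i=2: a=10 ⇒ p=197, q=11
i=3: a=1 ⇒ p=215, q=12
fundamental: x₁=215, y₁=12  (since 46225 − 321·144 = 1)
(215+12√321)^2 = 92449 + 5160√321
(215+12√321)^3 = 39752855 + 2218788√321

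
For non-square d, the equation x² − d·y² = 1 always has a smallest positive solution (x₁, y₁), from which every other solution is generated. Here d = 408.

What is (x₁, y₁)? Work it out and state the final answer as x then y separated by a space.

√408 → a₀=20, period (5,40); ℓ=2 even so k=1
k=0  a_k=20  p_k/q_k = 20/1
k=1  a_k=5  p_k/q_k = 101/5
→ (101, 5).  Check: 101²=10201, 408·5²=10200, difference 1.

101 5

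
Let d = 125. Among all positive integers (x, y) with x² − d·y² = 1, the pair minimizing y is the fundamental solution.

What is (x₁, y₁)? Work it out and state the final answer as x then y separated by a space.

930249 83204

d=125: √d = [11; 5,1,1,5,22] (ℓ=5, odd), read p_9/q_9
a_0=11:  p_0=11·1+0=11,  q_0=11·0+1=1
a_1=5:  p_1=5·11+1=56,  q_1=5·1+0=5
…
a_4=5:  p_4=5·123+67=682,  q_4=5·11+6=61
a_5=22:  p_5=22·682+123=15127,  q_5=22·61+11=1353
a_6=5:  p_6=5·15127+682=76317,  q_6=5·1353+61=6826
…
a_8=1:  p_8=1·91444+76317=167761,  q_8=1·8179+6826=15005
a_9=5:  p_9=5·167761+91444=930249,  q_9=5·15005+8179=83204
→ (930249, 83204).  Check: 930249²=865363202001, 125·83204²=865363202000, difference 1.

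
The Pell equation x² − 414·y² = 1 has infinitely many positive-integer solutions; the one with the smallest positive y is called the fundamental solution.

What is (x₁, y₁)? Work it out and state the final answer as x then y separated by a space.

24335 1196

√414 = [20; 2,1,7,2,7,1,2,40, …], period ℓ=8 (even) → k=7
i=0: a=20 ⇒ p=20, q=1
i=1: a=2 ⇒ p=41, q=2
i=2: a=1 ⇒ p=61, q=3
…
i=4: a=2 ⇒ p=997, q=49
i=5: a=7 ⇒ p=7447, q=366
i=6: a=1 ⇒ p=8444, q=415
i=7: a=2 ⇒ p=24335, q=1196
(x₁, y₁) = (24335, 1196);  24335² − 414·1196² = 1 ✓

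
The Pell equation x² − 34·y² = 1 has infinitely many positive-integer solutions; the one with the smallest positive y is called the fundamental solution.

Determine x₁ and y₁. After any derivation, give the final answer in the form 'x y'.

√34 = [5; 1,4,1,10, …], period ℓ=4 (even) → k=3
i=0: a=5 ⇒ p=5, q=1
i=1: a=1 ⇒ p=6, q=1
i=2: a=4 ⇒ p=29, q=5
i=3: a=1 ⇒ p=35, q=6
fundamental: x₁=35, y₁=6  (since 1225 − 34·36 = 1)

35 6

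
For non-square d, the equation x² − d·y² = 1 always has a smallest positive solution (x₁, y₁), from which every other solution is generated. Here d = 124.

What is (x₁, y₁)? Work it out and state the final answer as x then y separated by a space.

4620799 414960

d=124: √d = [11; 7,2,1,1,1,…,2,7,22] (ℓ=16, even), read p_15/q_15
step 0: (11, 1)  from 11·(1,0) + (0,1)
step 1: (78, 7)  from 7·(11,1) + (1,0)
step 2: (167, 15)  from 2·(78,7) + (11,1)
step 3: (245, 22)  from 1·(167,15) + (78,7)
…
step 7: (3040, 273)  from 1·(2383,214) + (657,59)
step 8: (14543, 1306)  from 4·(3040,273) + (2383,214)
step 9: (17583, 1579)  from 1·(14543,1306) + (3040,273)
…
step 12: (152167, 13665)  from 1·(84875,7622) + (67292,6043)
step 13: (237042, 21287)  from 1·(152167,13665) + (84875,7622)
step 14: (626251, 56239)  from 2·(237042,21287) + (152167,13665)
step 15: (4620799, 414960)  from 7·(626251,56239) + (237042,21287)
(x₁, y₁) = (4620799, 414960);  4620799² − 124·414960² = 1 ✓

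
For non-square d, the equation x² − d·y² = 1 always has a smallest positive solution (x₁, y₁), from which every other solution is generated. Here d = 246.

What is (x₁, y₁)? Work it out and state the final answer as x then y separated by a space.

[15; 1,2,5,1,14,1,5,2,1,30] for √246; ℓ=10 ⇒ convergent index 9
a_0=15:  p_0=15·1+0=15,  q_0=15·0+1=1
…
a_3=5:  p_3=5·47+16=251,  q_3=5·3+1=16
a_4=1:  p_4=1·251+47=298,  q_4=1·16+3=19
a_5=14:  p_5=14·298+251=4423,  q_5=14·19+16=282
…
a_7=5:  p_7=5·4721+4423=28028,  q_7=5·301+282=1787
a_8=2:  p_8=2·28028+4721=60777,  q_8=2·1787+301=3875
a_9=1:  p_9=1·60777+28028=88805,  q_9=1·3875+1787=5662
→ (88805, 5662).  Check: 88805²=7886328025, 246·5662²=7886328024, difference 1.

88805 5662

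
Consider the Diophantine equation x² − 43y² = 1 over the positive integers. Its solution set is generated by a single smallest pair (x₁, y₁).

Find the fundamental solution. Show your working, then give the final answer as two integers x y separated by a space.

√43 = [6; 1,1,3,1,5,1,3,1,1,12, …], period ℓ=10 (even) → k=9
i=0: a=6 ⇒ p=6, q=1
i=1: a=1 ⇒ p=7, q=1
…
i=3: a=3 ⇒ p=46, q=7
i=4: a=1 ⇒ p=59, q=9
i=5: a=5 ⇒ p=341, q=52
i=6: a=1 ⇒ p=400, q=61
…
i=8: a=1 ⇒ p=1941, q=296
i=9: a=1 ⇒ p=3482, q=531
fundamental: x₁=3482, y₁=531  (since 12124324 − 43·281961 = 1)

3482 531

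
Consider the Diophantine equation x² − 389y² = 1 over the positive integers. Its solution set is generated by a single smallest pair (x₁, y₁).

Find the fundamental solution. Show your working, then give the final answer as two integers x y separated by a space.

[19; 1,2,1,1,1,1,2,1,38] for √389; ℓ=9 ⇒ convergent index 17
a_0=19:  p_0=19·1+0=19,  q_0=19·0+1=1
a_1=1:  p_1=1·19+1=20,  q_1=1·1+0=1
a_2=2:  p_2=2·20+19=59,  q_2=2·1+1=3
…
a_10=1:  p_10=1·49643+1282=50925,  q_10=1·2517+65=2582
a_11=2:  p_11=2·50925+49643=151493,  q_11=2·2582+2517=7681
…
a_14=1:  p_14=1·353911+202418=556329,  q_14=1·17944+10263=28207
…
a_16=2:  p_16=2·910240+556329=2376809,  q_16=2·46151+28207=120509
a_17=1:  p_17=1·2376809+910240=3287049,  q_17=1·120509+46151=166660
fundamental: x₁=3287049, y₁=166660  (since 10804691128401 − 389·27775555600 = 1)

3287049 166660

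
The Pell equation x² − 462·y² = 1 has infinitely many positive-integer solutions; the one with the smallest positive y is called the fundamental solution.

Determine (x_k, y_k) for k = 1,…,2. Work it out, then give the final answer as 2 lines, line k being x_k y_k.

43 2
3697 172

√462 = [21; 2,42, …], period ℓ=2 (even) → k=1
step 0: (21, 1)  from 21·(1,0) + (0,1)
step 1: (43, 2)  from 2·(21,1) + (1,0)
→ (43, 2).  Check: 43²=1849, 462·2²=1848, difference 1.
(x_2, y_2) = (43·43 + 462·2·2, 43·2 + 2·43) = (3697, 172)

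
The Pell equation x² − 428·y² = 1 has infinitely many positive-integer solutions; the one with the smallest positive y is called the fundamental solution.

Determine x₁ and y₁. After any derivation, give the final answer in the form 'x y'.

1850887 89466

√428 = [20; 1,2,4,1,5,10,5,1,4,2,1,40, …], period ℓ=12 (even) → k=11
k=0  a_k=20  p_k/q_k = 20/1
k=1  a_k=1  p_k/q_k = 21/1
k=2  a_k=2  p_k/q_k = 62/3
k=3  a_k=4  p_k/q_k = 269/13
…
k=5  a_k=5  p_k/q_k = 1924/93
k=6  a_k=10  p_k/q_k = 19571/946
k=7  a_k=5  p_k/q_k = 99779/4823
k=8  a_k=1  p_k/q_k = 119350/5769
…
k=10  a_k=2  p_k/q_k = 1273708/61567
k=11  a_k=1  p_k/q_k = 1850887/89466
→ (1850887, 89466).  Check: 1850887²=3425782686769, 428·89466²=3425782686768, difference 1.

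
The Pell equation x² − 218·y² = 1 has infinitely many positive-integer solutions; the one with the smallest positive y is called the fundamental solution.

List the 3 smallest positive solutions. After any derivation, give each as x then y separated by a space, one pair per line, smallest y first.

126003 8534
31753512017 2150619204
8002075549230099 541968943114690

d=218: √d = [14; 1,3,3,1,28] (ℓ=5, odd), read p_9/q_9
k=0  a_k=14  p_k/q_k = 14/1
k=1  a_k=1  p_k/q_k = 15/1
…
k=3  a_k=3  p_k/q_k = 192/13
k=4  a_k=1  p_k/q_k = 251/17
k=5  a_k=28  p_k/q_k = 7220/489
k=6  a_k=1  p_k/q_k = 7471/506
k=7  a_k=3  p_k/q_k = 29633/2007
k=8  a_k=3  p_k/q_k = 96370/6527
k=9  a_k=1  p_k/q_k = 126003/8534
(x₁, y₁) = (126003, 8534);  126003² − 218·8534² = 1 ✓
(x_2, y_2) = (126003·126003 + 218·8534·8534, 126003·8534 + 8534·126003) = (31753512017, 2150619204)
(x_3, y_3) = (126003·31753512017 + 218·8534·2150619204, 126003·2150619204 + 8534·31753512017) = (8002075549230099, 541968943114690)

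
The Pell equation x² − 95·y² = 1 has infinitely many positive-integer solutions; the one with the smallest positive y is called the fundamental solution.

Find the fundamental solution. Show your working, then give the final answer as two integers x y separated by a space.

√95 = [9; 1,2,1,18, …], period ℓ=4 (even) → k=3
a_0=9:  p_0=9·1+0=9,  q_0=9·0+1=1
…
a_2=2:  p_2=2·10+9=29,  q_2=2·1+1=3
a_3=1:  p_3=1·29+10=39,  q_3=1·3+1=4
(x₁, y₁) = (39, 4);  39² − 95·4² = 1 ✓

39 4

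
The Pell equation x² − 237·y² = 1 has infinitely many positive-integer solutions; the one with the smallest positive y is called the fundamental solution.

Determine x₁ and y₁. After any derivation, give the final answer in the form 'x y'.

√237 = [15; 2,1,1,7,10,7,1,1,2,30, …], period ℓ=10 (even) → k=9
k=0  a_k=15  p_k/q_k = 15/1
…
k=2  a_k=1  p_k/q_k = 46/3
…
k=4  a_k=7  p_k/q_k = 585/38
…
k=6  a_k=7  p_k/q_k = 42074/2733
…
k=8  a_k=1  p_k/q_k = 90075/5851
k=9  a_k=2  p_k/q_k = 228151/14820
fundamental: x₁=228151, y₁=14820  (since 52052878801 − 237·219632400 = 1)

228151 14820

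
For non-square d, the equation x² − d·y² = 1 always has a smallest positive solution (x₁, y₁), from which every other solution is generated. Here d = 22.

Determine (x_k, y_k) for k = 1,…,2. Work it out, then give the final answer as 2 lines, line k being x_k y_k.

197 42
77617 16548

√22 → a₀=4, period (1,2,4,2,1,8); ℓ=6 even so k=5
i=0: a=4 ⇒ p=4, q=1
…
i=4: a=2 ⇒ p=136, q=29
i=5: a=1 ⇒ p=197, q=42
(x₁, y₁) = (197, 42);  197² − 22·42² = 1 ✓
(197+42√22)^2 = 77617 + 16548√22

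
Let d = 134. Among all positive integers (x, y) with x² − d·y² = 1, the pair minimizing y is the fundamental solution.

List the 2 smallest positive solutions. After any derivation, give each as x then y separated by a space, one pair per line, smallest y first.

d=134: √d = [11; 1,1,2,1,3,…,1,1,22] (ℓ=14, even), read p_13/q_13
step 0: (11, 1)  from 11·(1,0) + (0,1)
…
step 6: (382, 33)  from 1·(301,26) + (81,7)
step 7: (4121, 356)  from 10·(382,33) + (301,26)
…
step 10: (22133, 1912)  from 1·(17630,1523) + (4503,389)
step 11: (61896, 5347)  from 2·(22133,1912) + (17630,1523)
step 12: (84029, 7259)  from 1·(61896,5347) + (22133,1912)
step 13: (145925, 12606)  from 1·(84029,7259) + (61896,5347)
(x₁, y₁) = (145925, 12606);  145925² − 134·12606² = 1 ✓
n=2: (145925,12606)∘(145925,12606) = (145925·145925+134·12606·12606, 145925·12606+12606·145925) = (42588211249,3679061100)

145925 12606
42588211249 3679061100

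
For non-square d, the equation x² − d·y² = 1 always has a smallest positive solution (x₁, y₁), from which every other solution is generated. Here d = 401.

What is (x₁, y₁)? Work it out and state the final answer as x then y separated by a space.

801 40

d=401: √d = [20; 40] (ℓ=1, odd), read p_1/q_1
step 0: (20, 1)  from 20·(1,0) + (0,1)
step 1: (801, 40)  from 40·(20,1) + (1,0)
→ (801, 40).  Check: 801²=641601, 401·40²=641600, difference 1.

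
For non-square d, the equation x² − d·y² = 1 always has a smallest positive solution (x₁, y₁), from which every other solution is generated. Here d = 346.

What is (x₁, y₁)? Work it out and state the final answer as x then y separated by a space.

17299 930

[18; 1,1,1,1,36] for √346; ℓ=5 ⇒ convergent index 9
i=0: a=18 ⇒ p=18, q=1
…
i=2: a=1 ⇒ p=37, q=2
…
i=6: a=1 ⇒ p=3497, q=188
i=7: a=1 ⇒ p=6901, q=371
i=8: a=1 ⇒ p=10398, q=559
i=9: a=1 ⇒ p=17299, q=930
(x₁, y₁) = (17299, 930);  17299² − 346·930² = 1 ✓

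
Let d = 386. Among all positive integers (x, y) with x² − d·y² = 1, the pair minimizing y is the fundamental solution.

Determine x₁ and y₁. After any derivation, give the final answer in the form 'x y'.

111555 5678

√386 → a₀=19, period (1,1,1,4,1,18,1,4,1,1,1,38); ℓ=12 even so k=11
k=0  a_k=19  p_k/q_k = 19/1
k=1  a_k=1  p_k/q_k = 20/1
…
k=4  a_k=4  p_k/q_k = 275/14
k=5  a_k=1  p_k/q_k = 334/17
…
k=8  a_k=4  p_k/q_k = 32771/1668
…
k=10  a_k=1  p_k/q_k = 72163/3673
k=11  a_k=1  p_k/q_k = 111555/5678
→ (111555, 5678).  Check: 111555²=12444518025, 386·5678²=12444518024, difference 1.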